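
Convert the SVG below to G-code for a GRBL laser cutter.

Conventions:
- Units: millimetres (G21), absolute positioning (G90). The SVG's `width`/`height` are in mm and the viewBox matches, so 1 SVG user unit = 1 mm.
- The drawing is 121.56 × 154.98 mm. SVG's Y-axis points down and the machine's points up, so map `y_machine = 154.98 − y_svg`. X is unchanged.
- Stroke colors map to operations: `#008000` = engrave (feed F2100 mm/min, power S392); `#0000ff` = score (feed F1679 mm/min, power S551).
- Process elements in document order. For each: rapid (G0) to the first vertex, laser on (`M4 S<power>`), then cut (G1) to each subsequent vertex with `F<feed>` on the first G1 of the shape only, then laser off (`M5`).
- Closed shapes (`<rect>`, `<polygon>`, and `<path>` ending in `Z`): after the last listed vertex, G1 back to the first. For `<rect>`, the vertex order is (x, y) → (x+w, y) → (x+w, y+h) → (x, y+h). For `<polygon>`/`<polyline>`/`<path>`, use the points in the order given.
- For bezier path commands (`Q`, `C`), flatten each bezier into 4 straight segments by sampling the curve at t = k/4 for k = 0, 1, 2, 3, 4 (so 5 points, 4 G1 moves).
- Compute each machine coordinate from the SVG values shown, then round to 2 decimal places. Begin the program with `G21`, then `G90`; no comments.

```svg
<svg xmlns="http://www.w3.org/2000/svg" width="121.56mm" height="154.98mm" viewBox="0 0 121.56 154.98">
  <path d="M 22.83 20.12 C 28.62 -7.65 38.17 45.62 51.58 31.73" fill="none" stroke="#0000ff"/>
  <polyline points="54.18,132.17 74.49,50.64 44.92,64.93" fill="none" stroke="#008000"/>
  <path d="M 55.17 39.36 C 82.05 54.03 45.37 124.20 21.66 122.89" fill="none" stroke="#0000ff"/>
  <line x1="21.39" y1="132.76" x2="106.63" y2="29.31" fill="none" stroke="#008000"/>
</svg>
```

G21
G90
G0 X22.83 Y134.86
M4 S551
G1 X27.88 Y142.81 F1679
G1 X34.35 Y134.26
G1 X42.24 Y123.11
G1 X51.58 Y123.25
M5
G0 X54.18 Y22.81
M4 S392
G1 X74.49 Y104.34 F2100
G1 X44.92 Y90.05
M5
G0 X55.17 Y115.62
M4 S551
G1 X64.61 Y96.20 F1679
G1 X57.39 Y67.86
G1 X40.68 Y42.53
G1 X21.66 Y32.09
M5
G0 X21.39 Y22.22
M4 S392
G1 X106.63 Y125.67 F2100
M5

1 u = 1 mm; y_m = 154.98 − y.

[1] `<path>` cubic bezier, #0000ff→score S551 F1679: (22.83,134.86) → (27.88,142.81) → (34.35,134.26) → (42.24,123.11) → (51.58,123.25)

[2] `<polyline>` open polyline, #008000→engrave S392 F2100: (54.18,22.81) → (74.49,104.34) → (44.92,90.05)

[3] `<path>` cubic bezier, #0000ff→score S551 F1679: (55.17,115.62) → (64.61,96.20) → (57.39,67.86) → (40.68,42.53) → (21.66,32.09)

[4] `<line>` line segment, #008000→engrave S392 F2100: (21.39,22.22) → (106.63,125.67)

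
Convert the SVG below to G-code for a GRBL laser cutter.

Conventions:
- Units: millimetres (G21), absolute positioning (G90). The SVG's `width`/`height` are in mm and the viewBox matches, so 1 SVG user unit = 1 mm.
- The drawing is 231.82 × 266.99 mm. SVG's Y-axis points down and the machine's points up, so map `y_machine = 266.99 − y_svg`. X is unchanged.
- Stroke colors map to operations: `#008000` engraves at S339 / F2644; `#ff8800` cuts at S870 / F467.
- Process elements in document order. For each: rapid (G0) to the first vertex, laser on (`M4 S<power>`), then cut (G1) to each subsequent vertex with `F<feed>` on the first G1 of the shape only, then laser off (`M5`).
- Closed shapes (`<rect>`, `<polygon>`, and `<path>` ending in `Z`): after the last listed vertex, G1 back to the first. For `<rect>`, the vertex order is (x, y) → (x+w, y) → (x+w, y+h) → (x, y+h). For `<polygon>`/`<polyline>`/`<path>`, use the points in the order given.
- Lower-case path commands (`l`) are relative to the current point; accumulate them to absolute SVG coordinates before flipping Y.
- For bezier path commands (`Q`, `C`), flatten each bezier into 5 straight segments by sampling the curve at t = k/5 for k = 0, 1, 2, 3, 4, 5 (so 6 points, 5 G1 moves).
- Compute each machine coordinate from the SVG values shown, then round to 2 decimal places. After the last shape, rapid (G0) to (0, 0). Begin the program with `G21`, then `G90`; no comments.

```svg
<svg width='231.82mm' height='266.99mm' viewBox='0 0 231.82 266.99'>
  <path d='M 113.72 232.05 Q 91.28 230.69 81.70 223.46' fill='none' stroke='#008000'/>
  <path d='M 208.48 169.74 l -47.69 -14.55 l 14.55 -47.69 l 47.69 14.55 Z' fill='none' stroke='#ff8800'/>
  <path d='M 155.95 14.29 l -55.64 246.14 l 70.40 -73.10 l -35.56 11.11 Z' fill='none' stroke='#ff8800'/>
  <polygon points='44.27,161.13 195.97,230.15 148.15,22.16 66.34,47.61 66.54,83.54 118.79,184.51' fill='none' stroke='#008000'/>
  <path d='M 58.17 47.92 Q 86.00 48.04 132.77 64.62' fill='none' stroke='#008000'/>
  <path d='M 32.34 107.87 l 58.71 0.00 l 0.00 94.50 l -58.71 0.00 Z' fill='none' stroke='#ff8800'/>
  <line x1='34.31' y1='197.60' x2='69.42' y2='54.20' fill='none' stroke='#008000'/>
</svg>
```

1 u = 1 mm; y_m = 266.99 − y.

[1] `<path>` quadratic bezier, #008000→engrave S339 F2644: (113.72,34.94) → (105.26,35.72) → (97.83,36.97) → (91.42,38.69) → (86.05,40.87) → (81.70,43.53)

[2] `<path>` regular polygon, #ff8800→cut S870 F467: (208.48,97.25) → (160.79,111.80) → (175.34,159.49) → (223.03,144.94) → (208.48,97.25) (closed)

[3] `<path>` closed polygon, #ff8800→cut S870 F467: (155.95,252.70) → (100.31,6.56) → (170.71,79.66) → (135.15,68.55) → (155.95,252.70) (closed)

[4] `<polygon>` closed polygon, #008000→engrave S339 F2644: (44.27,105.86) → (195.97,36.84) → (148.15,244.83) → (66.34,219.38) → (66.54,183.45) → (118.79,82.48) → (44.27,105.86) (closed)

[5] `<path>` quadratic bezier, #008000→engrave S339 F2644: (58.17,219.07) → (70.06,218.36) → (83.46,216.34) → (98.38,213.00) → (114.82,208.34) → (132.77,202.37)

[6] `<path>` rectangle, #ff8800→cut S870 F467: (32.34,159.12) → (91.05,159.12) → (91.05,64.62) → (32.34,64.62) → (32.34,159.12) (closed)

[7] `<line>` line segment, #008000→engrave S339 F2644: (34.31,69.39) → (69.42,212.79)

G21
G90
G0 X113.72 Y34.94
M4 S339
G1 X105.26 Y35.72 F2644
G1 X97.83 Y36.97
G1 X91.42 Y38.69
G1 X86.05 Y40.87
G1 X81.70 Y43.53
M5
G0 X208.48 Y97.25
M4 S870
G1 X160.79 Y111.80 F467
G1 X175.34 Y159.49
G1 X223.03 Y144.94
G1 X208.48 Y97.25
M5
G0 X155.95 Y252.70
M4 S870
G1 X100.31 Y6.56 F467
G1 X170.71 Y79.66
G1 X135.15 Y68.55
G1 X155.95 Y252.70
M5
G0 X44.27 Y105.86
M4 S339
G1 X195.97 Y36.84 F2644
G1 X148.15 Y244.83
G1 X66.34 Y219.38
G1 X66.54 Y183.45
G1 X118.79 Y82.48
G1 X44.27 Y105.86
M5
G0 X58.17 Y219.07
M4 S339
G1 X70.06 Y218.36 F2644
G1 X83.46 Y216.34
G1 X98.38 Y213.00
G1 X114.82 Y208.34
G1 X132.77 Y202.37
M5
G0 X32.34 Y159.12
M4 S870
G1 X91.05 Y159.12 F467
G1 X91.05 Y64.62
G1 X32.34 Y64.62
G1 X32.34 Y159.12
M5
G0 X34.31 Y69.39
M4 S339
G1 X69.42 Y212.79 F2644
M5
G0 X0.00 Y0.00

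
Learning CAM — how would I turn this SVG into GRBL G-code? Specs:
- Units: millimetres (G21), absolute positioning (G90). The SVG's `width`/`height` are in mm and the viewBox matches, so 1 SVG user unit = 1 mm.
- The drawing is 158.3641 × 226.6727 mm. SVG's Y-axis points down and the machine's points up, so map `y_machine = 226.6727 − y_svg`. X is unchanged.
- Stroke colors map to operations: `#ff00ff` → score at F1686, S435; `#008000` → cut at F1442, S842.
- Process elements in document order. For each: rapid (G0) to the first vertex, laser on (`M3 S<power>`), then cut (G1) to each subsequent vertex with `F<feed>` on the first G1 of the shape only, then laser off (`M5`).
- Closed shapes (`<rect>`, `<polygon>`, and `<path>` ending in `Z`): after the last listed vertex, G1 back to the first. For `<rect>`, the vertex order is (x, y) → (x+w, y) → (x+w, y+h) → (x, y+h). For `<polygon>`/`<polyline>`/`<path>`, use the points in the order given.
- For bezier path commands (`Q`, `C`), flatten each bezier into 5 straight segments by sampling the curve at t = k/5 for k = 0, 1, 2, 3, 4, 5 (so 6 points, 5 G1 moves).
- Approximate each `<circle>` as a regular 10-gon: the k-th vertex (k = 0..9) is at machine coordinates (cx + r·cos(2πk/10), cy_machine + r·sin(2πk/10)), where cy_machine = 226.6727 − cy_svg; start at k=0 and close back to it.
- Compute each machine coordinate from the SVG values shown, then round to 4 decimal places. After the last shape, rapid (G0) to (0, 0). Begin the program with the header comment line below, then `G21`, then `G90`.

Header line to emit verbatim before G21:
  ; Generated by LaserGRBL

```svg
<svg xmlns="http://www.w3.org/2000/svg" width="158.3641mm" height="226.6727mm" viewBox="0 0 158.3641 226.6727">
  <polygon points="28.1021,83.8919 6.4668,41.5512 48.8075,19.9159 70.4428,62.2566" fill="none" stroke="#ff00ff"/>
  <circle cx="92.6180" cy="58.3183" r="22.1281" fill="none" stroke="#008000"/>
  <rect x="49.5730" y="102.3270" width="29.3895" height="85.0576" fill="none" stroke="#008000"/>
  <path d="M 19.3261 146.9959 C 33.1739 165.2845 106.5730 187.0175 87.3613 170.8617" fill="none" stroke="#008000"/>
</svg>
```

; Generated by LaserGRBL
G21
G90
G0 X28.1021 Y142.7808
M3 S435
G1 X6.4668 Y185.1215 F1686
G1 X48.8075 Y206.7568
G1 X70.4428 Y164.4161
G1 X28.1021 Y142.7808
M5
G0 X114.7461 Y168.3544
M3 S842
G1 X110.5200 Y181.3610 F1442
G1 X99.4560 Y189.3995
G1 X85.7800 Y189.3995
G1 X74.7160 Y181.3610
G1 X70.4899 Y168.3544
G1 X74.7160 Y155.3478
G1 X85.7800 Y147.3093
G1 X99.4560 Y147.3093
G1 X110.5200 Y155.3478
G1 X114.7461 Y168.3544
M5
G0 X49.5730 Y124.3457
M3 S842
G1 X78.9625 Y124.3457 F1442
G1 X78.9625 Y39.2881
G1 X49.5730 Y39.2881
G1 X49.5730 Y124.3457
M5
G0 X19.3261 Y79.6768
M3 S842
G1 X33.5636 Y68.6210 F1442
G1 X54.7897 Y58.7225
G1 X75.7005 Y51.9653
G1 X88.9923 Y50.3335
G1 X87.3613 Y55.8110
M5
G0 X0.0000 Y0.0000

viewBox `0 0 158.3641 226.6727` with mm width/height → 1 unit = 1 mm. Flip: y_m = 226.6727 − y_svg.

**Shape 1** — `<polygon>` regular polygon, stroke `#ff00ff` → score (S435, F1686). Machine vertices: (28.1021,142.7808) → (6.4668,185.1215) → (48.8075,206.7568) → (70.4428,164.4161) → (28.1021,142.7808). Closed: final G1 returns to the first vertex.

**Shape 2** — `<circle>` circle, stroke `#008000` → cut (S842, F1442). Machine vertices: (114.7461,168.3544) → (110.5200,181.3610) → (99.4560,189.3995) → (85.7800,189.3995) → (74.7160,181.3610) → (70.4899,168.3544) → (74.7160,155.3478) → (85.7800,147.3093) → (99.4560,147.3093) → (110.5200,155.3478) → (114.7461,168.3544). Closed: final G1 returns to the first vertex.

**Shape 3** — `<rect>` rectangle, stroke `#008000` → cut (S842, F1442). Machine vertices: (49.5730,124.3457) → (78.9625,124.3457) → (78.9625,39.2881) → (49.5730,39.2881) → (49.5730,124.3457). Closed: final G1 returns to the first vertex.

**Shape 4** — `<path>` cubic bezier, stroke `#008000` → cut (S842, F1442). Control points (SVG): P0=(19.3261,146.9959), P1=(33.1739,165.2845), P2=(106.5730,187.0175), P3=(87.3613,170.8617); sampled at t=k/5. Machine vertices: (19.3261,79.6768) → (33.5636,68.6210) → (54.7897,58.7225) → (75.7005,51.9653) → (88.9923,50.3335) → (87.3613,55.8110). Open path.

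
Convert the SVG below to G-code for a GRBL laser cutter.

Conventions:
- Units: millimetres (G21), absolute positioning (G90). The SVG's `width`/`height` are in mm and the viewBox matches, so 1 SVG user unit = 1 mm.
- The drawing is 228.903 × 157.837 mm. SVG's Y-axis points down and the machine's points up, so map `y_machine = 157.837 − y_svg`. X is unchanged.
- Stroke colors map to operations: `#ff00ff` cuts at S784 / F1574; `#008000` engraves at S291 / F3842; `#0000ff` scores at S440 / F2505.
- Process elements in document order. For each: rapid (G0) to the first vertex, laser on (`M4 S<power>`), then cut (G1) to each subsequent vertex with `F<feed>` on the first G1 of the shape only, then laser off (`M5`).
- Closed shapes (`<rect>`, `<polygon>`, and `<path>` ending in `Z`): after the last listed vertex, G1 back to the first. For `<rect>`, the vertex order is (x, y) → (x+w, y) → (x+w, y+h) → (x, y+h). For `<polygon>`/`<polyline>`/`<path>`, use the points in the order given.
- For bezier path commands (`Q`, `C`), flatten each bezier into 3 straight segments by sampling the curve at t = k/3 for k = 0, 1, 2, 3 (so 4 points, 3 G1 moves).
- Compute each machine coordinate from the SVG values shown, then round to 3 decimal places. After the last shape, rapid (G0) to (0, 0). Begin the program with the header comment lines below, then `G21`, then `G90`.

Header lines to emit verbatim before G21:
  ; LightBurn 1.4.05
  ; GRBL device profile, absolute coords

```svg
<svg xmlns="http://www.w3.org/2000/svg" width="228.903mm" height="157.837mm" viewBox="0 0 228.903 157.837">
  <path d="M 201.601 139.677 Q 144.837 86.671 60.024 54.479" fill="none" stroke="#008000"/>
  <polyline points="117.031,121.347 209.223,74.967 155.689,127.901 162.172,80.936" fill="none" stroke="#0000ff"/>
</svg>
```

Since the viewBox matches the mm dimensions, user units are millimetres directly. The only transform is the Y-flip y_m = 157.837 − y_svg.

Shape 1 is a quadratic bezier drawn with `<path>`. Its stroke #008000 means engrave at S291, F3842. After flipping Y the toolpath is (201.601,18.160) → (160.642,51.185) → (113.449,79.584) → (60.024,103.358).

Shape 2 is a open polyline drawn with `<polyline>`. Its stroke #0000ff means score at S440, F2505. After flipping Y the toolpath is (117.031,36.490) → (209.223,82.870) → (155.689,29.936) → (162.172,76.901).

; LightBurn 1.4.05
; GRBL device profile, absolute coords
G21
G90
G0 X201.601 Y18.160
M4 S291
G1 X160.642 Y51.185 F3842
G1 X113.449 Y79.584
G1 X60.024 Y103.358
M5
G0 X117.031 Y36.490
M4 S440
G1 X209.223 Y82.870 F2505
G1 X155.689 Y29.936
G1 X162.172 Y76.901
M5
G0 X0.000 Y0.000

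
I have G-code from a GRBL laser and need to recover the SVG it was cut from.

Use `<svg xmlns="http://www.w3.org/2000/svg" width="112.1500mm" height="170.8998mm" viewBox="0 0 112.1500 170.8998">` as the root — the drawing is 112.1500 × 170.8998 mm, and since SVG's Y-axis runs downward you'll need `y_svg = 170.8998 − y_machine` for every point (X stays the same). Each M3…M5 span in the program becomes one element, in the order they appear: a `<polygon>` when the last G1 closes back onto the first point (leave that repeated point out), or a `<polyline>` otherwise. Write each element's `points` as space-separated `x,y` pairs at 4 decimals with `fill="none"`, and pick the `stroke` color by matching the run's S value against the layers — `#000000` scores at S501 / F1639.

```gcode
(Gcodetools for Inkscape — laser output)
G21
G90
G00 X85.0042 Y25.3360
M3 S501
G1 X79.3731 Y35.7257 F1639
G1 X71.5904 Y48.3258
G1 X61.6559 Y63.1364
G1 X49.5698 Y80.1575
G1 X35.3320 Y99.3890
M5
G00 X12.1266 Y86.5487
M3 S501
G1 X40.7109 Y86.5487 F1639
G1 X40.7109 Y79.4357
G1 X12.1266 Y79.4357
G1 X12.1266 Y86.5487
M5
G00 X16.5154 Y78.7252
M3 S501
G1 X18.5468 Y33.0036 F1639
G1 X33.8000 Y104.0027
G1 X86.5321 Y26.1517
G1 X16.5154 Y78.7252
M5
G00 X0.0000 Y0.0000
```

<svg xmlns="http://www.w3.org/2000/svg" width="112.1500mm" height="170.8998mm" viewBox="0 0 112.1500 170.8998">
  <polyline points="85.0042,145.5638 79.3731,135.1741 71.5904,122.5740 61.6559,107.7634 49.5698,90.7423 35.3320,71.5108" fill="none" stroke="#000000"/>
  <polygon points="12.1266,84.3511 40.7109,84.3511 40.7109,91.4641 12.1266,91.4641" fill="none" stroke="#000000"/>
  <polygon points="16.5154,92.1746 18.5468,137.8962 33.8000,66.8971 86.5321,144.7481" fill="none" stroke="#000000"/>
</svg>

Machine Y-up, SVG Y-down with viewBox height 170.8998, so y_svg = 170.8998 − y_machine; X carries over. Every run uses S501, so all elements get stroke `#000000` (score).

Run 1: The run is open, so emit a `<polyline>` with points (Y-flipped): 85.0042,145.5638 79.3731,135.1741 71.5904,122.5740 61.6559,107.7634 49.5698,90.7423 35.3320,71.5108.

Run 2: The run returns to its start, so emit a `<polygon>` with points (Y-flipped): 12.1266,84.3511 40.7109,84.3511 40.7109,91.4641 12.1266,91.4641.

Run 3: The run returns to its start, so emit a `<polygon>` with points (Y-flipped): 16.5154,92.1746 18.5468,137.8962 33.8000,66.8971 86.5321,144.7481.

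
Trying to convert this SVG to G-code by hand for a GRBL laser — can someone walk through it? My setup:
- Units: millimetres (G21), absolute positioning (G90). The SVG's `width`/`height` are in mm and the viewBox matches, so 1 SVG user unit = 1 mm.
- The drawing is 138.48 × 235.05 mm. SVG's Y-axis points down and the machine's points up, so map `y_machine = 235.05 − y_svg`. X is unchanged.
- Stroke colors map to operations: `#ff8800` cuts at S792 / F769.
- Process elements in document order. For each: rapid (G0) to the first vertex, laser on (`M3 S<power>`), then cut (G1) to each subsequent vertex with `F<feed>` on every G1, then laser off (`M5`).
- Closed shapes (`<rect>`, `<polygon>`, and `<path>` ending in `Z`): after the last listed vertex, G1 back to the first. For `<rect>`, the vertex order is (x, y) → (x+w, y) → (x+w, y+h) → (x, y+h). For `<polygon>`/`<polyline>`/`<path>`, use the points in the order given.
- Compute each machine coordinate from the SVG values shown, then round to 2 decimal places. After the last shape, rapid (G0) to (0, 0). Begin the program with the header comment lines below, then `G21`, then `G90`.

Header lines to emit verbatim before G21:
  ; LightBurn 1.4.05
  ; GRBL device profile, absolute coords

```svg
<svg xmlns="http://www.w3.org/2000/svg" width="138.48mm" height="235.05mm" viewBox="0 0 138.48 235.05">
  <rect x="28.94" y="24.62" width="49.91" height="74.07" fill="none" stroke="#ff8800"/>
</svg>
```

Since the viewBox matches the mm dimensions, user units are millimetres directly. The only transform is the Y-flip y_m = 235.05 − y_svg.

Shape 1 is a rectangle drawn with `<rect>`. Its stroke #ff8800 means cut at S792, F769. After flipping Y the toolpath is (28.94,210.43) → (78.85,210.43) → (78.85,136.36) → (28.94,136.36) → (28.94,210.43), returning to the start.

; LightBurn 1.4.05
; GRBL device profile, absolute coords
G21
G90
G0 X28.94 Y210.43
M3 S792
G1 X78.85 Y210.43 F769
G1 X78.85 Y136.36 F769
G1 X28.94 Y136.36 F769
G1 X28.94 Y210.43 F769
M5
G0 X0.00 Y0.00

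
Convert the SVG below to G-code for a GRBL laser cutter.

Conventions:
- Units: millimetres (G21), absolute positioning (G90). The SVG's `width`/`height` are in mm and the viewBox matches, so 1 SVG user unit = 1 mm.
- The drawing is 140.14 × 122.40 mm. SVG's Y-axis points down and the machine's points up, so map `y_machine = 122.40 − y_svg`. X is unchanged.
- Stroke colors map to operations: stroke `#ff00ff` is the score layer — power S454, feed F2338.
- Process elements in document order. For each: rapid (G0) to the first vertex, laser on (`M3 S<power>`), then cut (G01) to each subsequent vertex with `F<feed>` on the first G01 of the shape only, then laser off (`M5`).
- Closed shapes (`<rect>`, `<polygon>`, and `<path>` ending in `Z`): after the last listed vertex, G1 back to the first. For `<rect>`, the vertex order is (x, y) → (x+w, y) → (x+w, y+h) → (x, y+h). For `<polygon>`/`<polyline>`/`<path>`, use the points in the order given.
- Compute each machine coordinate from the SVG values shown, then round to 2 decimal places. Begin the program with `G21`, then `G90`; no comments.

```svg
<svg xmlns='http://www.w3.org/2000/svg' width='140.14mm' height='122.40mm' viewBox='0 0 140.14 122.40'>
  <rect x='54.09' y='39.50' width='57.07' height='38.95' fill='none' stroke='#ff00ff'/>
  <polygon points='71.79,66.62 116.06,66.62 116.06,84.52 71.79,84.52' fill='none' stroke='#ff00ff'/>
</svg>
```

G21
G90
G0 X54.09 Y82.90
M3 S454
G01 X111.16 Y82.90 F2338
G01 X111.16 Y43.95
G01 X54.09 Y43.95
G01 X54.09 Y82.90
M5
G0 X71.79 Y55.78
M3 S454
G01 X116.06 Y55.78 F2338
G01 X116.06 Y37.88
G01 X71.79 Y37.88
G01 X71.79 Y55.78
M5

Since the viewBox matches the mm dimensions, user units are millimetres directly. The only transform is the Y-flip y_m = 122.40 − y_svg.

Shape 1 is a rectangle drawn with `<rect>`. Its stroke #ff00ff means score at S454, F2338. After flipping Y the toolpath is (54.09,82.90) → (111.16,82.90) → (111.16,43.95) → (54.09,43.95) → (54.09,82.90), returning to the start.

Shape 2 is a rectangle drawn with `<polygon>`. Its stroke #ff00ff means score at S454, F2338. After flipping Y the toolpath is (71.79,55.78) → (116.06,55.78) → (116.06,37.88) → (71.79,37.88) → (71.79,55.78), returning to the start.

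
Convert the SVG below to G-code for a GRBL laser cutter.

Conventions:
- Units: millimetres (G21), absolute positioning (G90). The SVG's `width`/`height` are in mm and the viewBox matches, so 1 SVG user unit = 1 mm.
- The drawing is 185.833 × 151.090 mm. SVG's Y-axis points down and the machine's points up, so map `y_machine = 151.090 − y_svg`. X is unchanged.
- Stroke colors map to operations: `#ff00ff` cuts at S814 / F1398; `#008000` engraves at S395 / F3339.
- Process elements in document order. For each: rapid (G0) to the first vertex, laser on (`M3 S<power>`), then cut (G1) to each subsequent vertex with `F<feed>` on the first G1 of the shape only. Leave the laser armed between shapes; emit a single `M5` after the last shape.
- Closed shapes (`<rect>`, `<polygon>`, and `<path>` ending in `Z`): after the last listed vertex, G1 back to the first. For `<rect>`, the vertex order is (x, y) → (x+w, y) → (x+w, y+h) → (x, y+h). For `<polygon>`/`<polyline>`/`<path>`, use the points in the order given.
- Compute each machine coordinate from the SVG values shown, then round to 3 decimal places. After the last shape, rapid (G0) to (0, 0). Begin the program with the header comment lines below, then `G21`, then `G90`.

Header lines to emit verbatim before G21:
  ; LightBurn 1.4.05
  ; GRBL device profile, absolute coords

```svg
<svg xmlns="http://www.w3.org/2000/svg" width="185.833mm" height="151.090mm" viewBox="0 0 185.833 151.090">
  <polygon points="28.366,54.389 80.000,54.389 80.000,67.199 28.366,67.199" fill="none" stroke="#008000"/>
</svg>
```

; LightBurn 1.4.05
; GRBL device profile, absolute coords
G21
G90
G0 X28.366 Y96.701
M3 S395
G1 X80.000 Y96.701 F3339
G1 X80.000 Y83.891
G1 X28.366 Y83.891
G1 X28.366 Y96.701
M5
G0 X0.000 Y0.000

1 u = 1 mm; y_m = 151.090 − y.

[1] `<polygon>` rectangle, #008000→engrave S395 F3339: (28.366,96.701) → (80.000,96.701) → (80.000,83.891) → (28.366,83.891) → (28.366,96.701) (closed)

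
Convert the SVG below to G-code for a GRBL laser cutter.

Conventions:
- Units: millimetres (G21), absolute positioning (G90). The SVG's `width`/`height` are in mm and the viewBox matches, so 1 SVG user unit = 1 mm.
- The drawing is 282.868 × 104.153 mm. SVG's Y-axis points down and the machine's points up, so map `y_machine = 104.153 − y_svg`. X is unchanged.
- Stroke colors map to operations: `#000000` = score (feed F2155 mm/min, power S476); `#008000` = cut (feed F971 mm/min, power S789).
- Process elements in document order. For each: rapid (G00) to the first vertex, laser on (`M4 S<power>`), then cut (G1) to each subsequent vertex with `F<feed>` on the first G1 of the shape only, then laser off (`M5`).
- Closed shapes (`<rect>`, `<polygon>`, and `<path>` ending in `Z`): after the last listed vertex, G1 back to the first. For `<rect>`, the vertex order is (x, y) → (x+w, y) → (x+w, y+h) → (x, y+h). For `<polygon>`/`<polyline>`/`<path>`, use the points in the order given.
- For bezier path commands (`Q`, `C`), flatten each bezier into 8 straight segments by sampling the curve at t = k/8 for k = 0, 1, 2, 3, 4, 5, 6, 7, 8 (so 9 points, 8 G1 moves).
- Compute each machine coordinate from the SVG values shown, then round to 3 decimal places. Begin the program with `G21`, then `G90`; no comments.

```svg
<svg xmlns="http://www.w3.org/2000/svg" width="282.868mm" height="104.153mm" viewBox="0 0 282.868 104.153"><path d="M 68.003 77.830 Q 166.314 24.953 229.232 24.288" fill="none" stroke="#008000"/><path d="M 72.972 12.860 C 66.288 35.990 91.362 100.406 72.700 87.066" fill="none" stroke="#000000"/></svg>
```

Since the viewBox matches the mm dimensions, user units are millimetres directly. The only transform is the Y-flip y_m = 104.153 − y_svg.

Shape 1 is a quadratic bezier drawn with `<path>`. Its stroke #008000 means cut at S789, F971. After flipping Y the toolpath is (68.003,26.323) → (92.028,38.726) → (114.946,49.498) → (136.759,58.638) → (157.466,66.147) → (177.066,72.024) → (195.561,76.269) → (212.949,78.883) → (229.232,79.865).

Shape 2 is a cubic bezier drawn with `<path>`. Its stroke #000000 means score at S476, F2155. After flipping Y the toolpath is (72.972,91.293) → (71.807,80.916) → (72.734,68.064) → (74.869,54.132) → (77.328,40.514) → (79.225,28.605) → (79.676,19.801) → (77.796,15.497) → (72.700,17.087).

G21
G90
G00 X68.003 Y26.323
M4 S789
G1 X92.028 Y38.726 F971
G1 X114.946 Y49.498
G1 X136.759 Y58.638
G1 X157.466 Y66.147
G1 X177.066 Y72.024
G1 X195.561 Y76.269
G1 X212.949 Y78.883
G1 X229.232 Y79.865
M5
G00 X72.972 Y91.293
M4 S476
G1 X71.807 Y80.916 F2155
G1 X72.734 Y68.064
G1 X74.869 Y54.132
G1 X77.328 Y40.514
G1 X79.225 Y28.605
G1 X79.676 Y19.801
G1 X77.796 Y15.497
G1 X72.700 Y17.087
M5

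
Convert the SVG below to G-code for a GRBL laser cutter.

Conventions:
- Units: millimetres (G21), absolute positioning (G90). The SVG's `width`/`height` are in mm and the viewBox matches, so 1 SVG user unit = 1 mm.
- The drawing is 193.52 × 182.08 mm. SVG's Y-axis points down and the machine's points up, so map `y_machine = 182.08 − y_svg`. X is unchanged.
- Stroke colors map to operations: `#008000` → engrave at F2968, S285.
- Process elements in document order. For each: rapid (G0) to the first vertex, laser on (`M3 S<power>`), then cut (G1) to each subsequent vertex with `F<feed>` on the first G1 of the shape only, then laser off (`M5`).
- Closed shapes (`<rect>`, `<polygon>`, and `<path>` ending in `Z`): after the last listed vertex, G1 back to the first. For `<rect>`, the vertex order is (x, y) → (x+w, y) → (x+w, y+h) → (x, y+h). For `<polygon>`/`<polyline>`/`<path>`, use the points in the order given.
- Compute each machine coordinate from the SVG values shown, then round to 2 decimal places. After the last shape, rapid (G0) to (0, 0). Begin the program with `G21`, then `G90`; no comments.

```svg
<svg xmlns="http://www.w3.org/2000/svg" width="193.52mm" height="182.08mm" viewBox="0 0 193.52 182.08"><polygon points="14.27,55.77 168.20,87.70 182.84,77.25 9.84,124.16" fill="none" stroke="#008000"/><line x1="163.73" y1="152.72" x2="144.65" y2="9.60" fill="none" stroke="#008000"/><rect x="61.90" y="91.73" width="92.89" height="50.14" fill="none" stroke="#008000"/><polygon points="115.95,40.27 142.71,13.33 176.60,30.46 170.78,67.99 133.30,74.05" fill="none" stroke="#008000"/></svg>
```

viewBox `0 0 193.52 182.08` with mm width/height → 1 unit = 1 mm. Flip: y_m = 182.08 − y_svg.

**Shape 1** — `<polygon>` closed polygon, stroke `#008000` → engrave (S285, F2968). Machine vertices: (14.27,126.31) → (168.20,94.38) → (182.84,104.83) → (9.84,57.92) → (14.27,126.31). Closed: final G1 returns to the first vertex.

**Shape 2** — `<line>` line segment, stroke `#008000` → engrave (S285, F2968). Machine vertices: (163.73,29.36) → (144.65,172.48). Open path.

**Shape 3** — `<rect>` rectangle, stroke `#008000` → engrave (S285, F2968). Machine vertices: (61.90,90.35) → (154.79,90.35) → (154.79,40.21) → (61.90,40.21) → (61.90,90.35). Closed: final G1 returns to the first vertex.

**Shape 4** — `<polygon>` regular polygon, stroke `#008000` → engrave (S285, F2968). Machine vertices: (115.95,141.81) → (142.71,168.75) → (176.60,151.62) → (170.78,114.09) → (133.30,108.03) → (115.95,141.81). Closed: final G1 returns to the first vertex.

G21
G90
G0 X14.27 Y126.31
M3 S285
G1 X168.20 Y94.38 F2968
G1 X182.84 Y104.83
G1 X9.84 Y57.92
G1 X14.27 Y126.31
M5
G0 X163.73 Y29.36
M3 S285
G1 X144.65 Y172.48 F2968
M5
G0 X61.90 Y90.35
M3 S285
G1 X154.79 Y90.35 F2968
G1 X154.79 Y40.21
G1 X61.90 Y40.21
G1 X61.90 Y90.35
M5
G0 X115.95 Y141.81
M3 S285
G1 X142.71 Y168.75 F2968
G1 X176.60 Y151.62
G1 X170.78 Y114.09
G1 X133.30 Y108.03
G1 X115.95 Y141.81
M5
G0 X0.00 Y0.00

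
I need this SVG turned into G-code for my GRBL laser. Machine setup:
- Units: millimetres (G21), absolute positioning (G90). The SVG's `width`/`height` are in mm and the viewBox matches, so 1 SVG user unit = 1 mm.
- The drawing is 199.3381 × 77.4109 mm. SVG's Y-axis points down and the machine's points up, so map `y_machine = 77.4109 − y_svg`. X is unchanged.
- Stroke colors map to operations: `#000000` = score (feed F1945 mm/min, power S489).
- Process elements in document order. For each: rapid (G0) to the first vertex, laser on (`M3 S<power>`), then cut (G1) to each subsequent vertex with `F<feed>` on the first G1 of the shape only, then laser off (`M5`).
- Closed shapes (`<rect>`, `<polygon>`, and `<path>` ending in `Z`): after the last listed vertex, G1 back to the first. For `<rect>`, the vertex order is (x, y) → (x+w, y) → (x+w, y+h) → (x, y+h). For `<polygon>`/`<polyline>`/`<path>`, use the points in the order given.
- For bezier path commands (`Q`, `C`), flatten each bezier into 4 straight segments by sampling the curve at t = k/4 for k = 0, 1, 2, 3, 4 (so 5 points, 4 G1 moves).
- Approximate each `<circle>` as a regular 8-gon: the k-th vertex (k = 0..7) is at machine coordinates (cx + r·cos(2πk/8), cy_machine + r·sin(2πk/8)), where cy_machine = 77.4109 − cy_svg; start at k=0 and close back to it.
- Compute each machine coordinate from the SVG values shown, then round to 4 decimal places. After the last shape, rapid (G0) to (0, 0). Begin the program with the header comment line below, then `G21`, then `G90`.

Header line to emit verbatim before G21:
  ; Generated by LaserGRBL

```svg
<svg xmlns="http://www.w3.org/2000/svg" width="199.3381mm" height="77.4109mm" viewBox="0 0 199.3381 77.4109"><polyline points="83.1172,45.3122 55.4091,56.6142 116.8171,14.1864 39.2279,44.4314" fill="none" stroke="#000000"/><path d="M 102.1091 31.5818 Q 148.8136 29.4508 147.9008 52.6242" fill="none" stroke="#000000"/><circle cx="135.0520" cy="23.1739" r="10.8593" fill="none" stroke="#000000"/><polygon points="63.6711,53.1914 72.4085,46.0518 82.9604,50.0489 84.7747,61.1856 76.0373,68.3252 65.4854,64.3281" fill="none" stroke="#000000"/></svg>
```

; Generated by LaserGRBL
G21
G90
G0 X83.1172 Y32.0987
M3 S489
G1 X55.4091 Y20.7967 F1945
G1 X116.8171 Y63.2245
G1 X39.2279 Y32.9795
M5
G0 X102.1091 Y45.8291
M3 S489
G1 X122.4853 Y45.3131 F1945
G1 X136.9093 Y41.6340
G1 X145.3811 Y34.7919
G1 X147.9008 Y24.7867
M5
G0 X145.9113 Y54.2370
M3 S489
G1 X142.7307 Y61.9157 F1945
G1 X135.0520 Y65.0963
G1 X127.3733 Y61.9157
G1 X124.1927 Y54.2370
G1 X127.3733 Y46.5583
G1 X135.0520 Y43.3777
G1 X142.7307 Y46.5583
G1 X145.9113 Y54.2370
M5
G0 X63.6711 Y24.2195
M3 S489
G1 X72.4085 Y31.3591 F1945
G1 X82.9604 Y27.3620
G1 X84.7747 Y16.2253
G1 X76.0373 Y9.0857
G1 X65.4854 Y13.0828
G1 X63.6711 Y24.2195
M5
G0 X0.0000 Y0.0000

1 u = 1 mm; y_m = 77.4109 − y.

[1] `<polyline>` open polyline, #000000→score S489 F1945: (83.1172,32.0987) → (55.4091,20.7967) → (116.8171,63.2245) → (39.2279,32.9795)

[2] `<path>` quadratic bezier, #000000→score S489 F1945: (102.1091,45.8291) → (122.4853,45.3131) → (136.9093,41.6340) → (145.3811,34.7919) → (147.9008,24.7867)

[3] `<circle>` circle, #000000→score S489 F1945: (145.9113,54.2370) → (142.7307,61.9157) → (135.0520,65.0963) → (127.3733,61.9157) → (124.1927,54.2370) → (127.3733,46.5583) → (135.0520,43.3777) → (142.7307,46.5583) → (145.9113,54.2370) (closed)

[4] `<polygon>` regular polygon, #000000→score S489 F1945: (63.6711,24.2195) → (72.4085,31.3591) → (82.9604,27.3620) → (84.7747,16.2253) → (76.0373,9.0857) → (65.4854,13.0828) → (63.6711,24.2195) (closed)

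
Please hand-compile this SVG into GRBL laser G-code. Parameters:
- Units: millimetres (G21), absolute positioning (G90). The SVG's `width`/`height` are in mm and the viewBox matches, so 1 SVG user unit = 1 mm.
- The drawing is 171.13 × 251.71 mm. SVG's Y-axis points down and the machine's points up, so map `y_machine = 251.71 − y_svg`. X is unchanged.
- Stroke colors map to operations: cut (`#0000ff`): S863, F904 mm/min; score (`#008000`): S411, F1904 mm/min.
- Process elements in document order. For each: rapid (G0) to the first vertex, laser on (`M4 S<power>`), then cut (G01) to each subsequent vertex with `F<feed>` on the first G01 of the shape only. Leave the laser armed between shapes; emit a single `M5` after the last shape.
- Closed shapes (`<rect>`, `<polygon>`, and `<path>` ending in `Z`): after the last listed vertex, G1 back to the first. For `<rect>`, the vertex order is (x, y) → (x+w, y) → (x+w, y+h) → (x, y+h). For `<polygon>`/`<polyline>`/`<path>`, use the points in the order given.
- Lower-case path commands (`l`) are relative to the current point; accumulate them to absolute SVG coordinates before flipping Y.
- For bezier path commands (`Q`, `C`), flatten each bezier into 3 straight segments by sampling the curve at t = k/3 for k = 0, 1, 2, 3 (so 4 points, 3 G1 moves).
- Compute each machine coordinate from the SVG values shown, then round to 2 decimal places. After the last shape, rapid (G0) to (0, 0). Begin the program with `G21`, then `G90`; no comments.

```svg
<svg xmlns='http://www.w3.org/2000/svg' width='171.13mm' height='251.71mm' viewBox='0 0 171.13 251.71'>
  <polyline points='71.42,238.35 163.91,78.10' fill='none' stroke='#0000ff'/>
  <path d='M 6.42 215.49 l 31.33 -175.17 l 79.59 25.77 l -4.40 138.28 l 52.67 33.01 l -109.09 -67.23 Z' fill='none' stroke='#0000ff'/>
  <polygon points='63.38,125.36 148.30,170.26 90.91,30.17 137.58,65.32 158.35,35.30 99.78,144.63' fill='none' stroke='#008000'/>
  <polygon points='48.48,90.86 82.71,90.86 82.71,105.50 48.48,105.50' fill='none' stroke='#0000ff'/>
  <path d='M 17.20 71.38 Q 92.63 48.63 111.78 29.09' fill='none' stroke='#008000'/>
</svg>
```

1 u = 1 mm; y_m = 251.71 − y.

[1] `<polyline>` line segment, #0000ff→cut S863 F904: (71.42,13.36) → (163.91,173.61)

[2] `<path>` closed polygon, #0000ff→cut S863 F904: (6.42,36.22) → (37.75,211.39) → (117.34,185.62) → (112.94,47.34) → (165.61,14.33) → (56.52,81.56) → (6.42,36.22) (closed)

[3] `<polygon>` closed polygon, #008000→score S411 F1904: (63.38,126.35) → (148.30,81.45) → (90.91,221.54) → (137.58,186.39) → (158.35,216.41) → (99.78,107.08) → (63.38,126.35) (closed)

[4] `<polygon>` rectangle, #0000ff→cut S863 F904: (48.48,160.85) → (82.71,160.85) → (82.71,146.21) → (48.48,146.21) → (48.48,160.85) (closed)

[5] `<path>` quadratic bezier, #008000→score S411 F1904: (17.20,180.33) → (61.23,195.14) → (92.76,209.24) → (111.78,222.62)

G21
G90
G0 X71.42 Y13.36
M4 S863
G01 X163.91 Y173.61 F904
G0 X6.42 Y36.22
M4 S863
G01 X37.75 Y211.39 F904
G01 X117.34 Y185.62
G01 X112.94 Y47.34
G01 X165.61 Y14.33
G01 X56.52 Y81.56
G01 X6.42 Y36.22
G0 X63.38 Y126.35
M4 S411
G01 X148.30 Y81.45 F1904
G01 X90.91 Y221.54
G01 X137.58 Y186.39
G01 X158.35 Y216.41
G01 X99.78 Y107.08
G01 X63.38 Y126.35
G0 X48.48 Y160.85
M4 S863
G01 X82.71 Y160.85 F904
G01 X82.71 Y146.21
G01 X48.48 Y146.21
G01 X48.48 Y160.85
G0 X17.20 Y180.33
M4 S411
G01 X61.23 Y195.14 F1904
G01 X92.76 Y209.24
G01 X111.78 Y222.62
M5
G0 X0.00 Y0.00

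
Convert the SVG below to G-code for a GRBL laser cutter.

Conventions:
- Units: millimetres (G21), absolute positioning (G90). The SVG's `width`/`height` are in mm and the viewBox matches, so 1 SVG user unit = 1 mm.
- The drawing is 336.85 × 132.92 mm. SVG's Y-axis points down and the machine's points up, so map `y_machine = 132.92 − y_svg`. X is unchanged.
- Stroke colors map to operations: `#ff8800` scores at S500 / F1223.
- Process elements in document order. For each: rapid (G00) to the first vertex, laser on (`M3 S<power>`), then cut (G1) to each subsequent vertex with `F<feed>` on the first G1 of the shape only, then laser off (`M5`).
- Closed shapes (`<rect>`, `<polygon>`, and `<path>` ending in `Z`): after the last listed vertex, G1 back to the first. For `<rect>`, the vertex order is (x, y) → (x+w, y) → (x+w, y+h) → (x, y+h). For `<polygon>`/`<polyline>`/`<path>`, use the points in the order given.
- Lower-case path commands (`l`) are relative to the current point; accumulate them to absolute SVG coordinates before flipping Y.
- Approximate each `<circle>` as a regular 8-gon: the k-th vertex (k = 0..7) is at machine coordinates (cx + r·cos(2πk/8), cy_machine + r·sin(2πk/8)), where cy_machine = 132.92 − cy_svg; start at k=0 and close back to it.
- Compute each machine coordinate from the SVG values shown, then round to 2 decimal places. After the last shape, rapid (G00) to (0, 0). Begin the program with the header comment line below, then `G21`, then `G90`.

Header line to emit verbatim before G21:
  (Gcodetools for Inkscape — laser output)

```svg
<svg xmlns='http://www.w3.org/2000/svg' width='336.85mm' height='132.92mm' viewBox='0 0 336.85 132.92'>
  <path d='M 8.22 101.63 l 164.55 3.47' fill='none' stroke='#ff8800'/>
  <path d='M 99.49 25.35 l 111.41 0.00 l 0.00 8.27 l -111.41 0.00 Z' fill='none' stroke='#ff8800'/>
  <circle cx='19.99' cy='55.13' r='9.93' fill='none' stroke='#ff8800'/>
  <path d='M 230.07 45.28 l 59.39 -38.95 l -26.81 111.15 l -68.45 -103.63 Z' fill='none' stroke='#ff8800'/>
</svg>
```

Since the viewBox matches the mm dimensions, user units are millimetres directly. The only transform is the Y-flip y_m = 132.92 − y_svg.

Shape 1 is a line segment drawn with `<path>`. Its stroke #ff8800 means score at S500, F1223. After flipping Y the toolpath is (8.22,31.29) → (172.77,27.82).

Shape 2 is a rectangle drawn with `<path>`. Its stroke #ff8800 means score at S500, F1223. After flipping Y the toolpath is (99.49,107.57) → (210.90,107.57) → (210.90,99.30) → (99.49,99.30) → (99.49,107.57), returning to the start.

Shape 3 is a circle drawn with `<circle>`. Its stroke #ff8800 means score at S500, F1223. After flipping Y the toolpath is (29.92,77.79) → (27.01,84.81) → (19.99,87.72) → (12.97,84.81) → (10.06,77.79) → (12.97,70.77) → (19.99,67.86) → (27.01,70.77) → (29.92,77.79), returning to the start.

Shape 4 is a closed polygon drawn with `<path>`. Its stroke #ff8800 means score at S500, F1223. After flipping Y the toolpath is (230.07,87.64) → (289.46,126.59) → (262.65,15.44) → (194.20,119.07) → (230.07,87.64), returning to the start.

(Gcodetools for Inkscape — laser output)
G21
G90
G00 X8.22 Y31.29
M3 S500
G1 X172.77 Y27.82 F1223
M5
G00 X99.49 Y107.57
M3 S500
G1 X210.90 Y107.57 F1223
G1 X210.90 Y99.30
G1 X99.49 Y99.30
G1 X99.49 Y107.57
M5
G00 X29.92 Y77.79
M3 S500
G1 X27.01 Y84.81 F1223
G1 X19.99 Y87.72
G1 X12.97 Y84.81
G1 X10.06 Y77.79
G1 X12.97 Y70.77
G1 X19.99 Y67.86
G1 X27.01 Y70.77
G1 X29.92 Y77.79
M5
G00 X230.07 Y87.64
M3 S500
G1 X289.46 Y126.59 F1223
G1 X262.65 Y15.44
G1 X194.20 Y119.07
G1 X230.07 Y87.64
M5
G00 X0.00 Y0.00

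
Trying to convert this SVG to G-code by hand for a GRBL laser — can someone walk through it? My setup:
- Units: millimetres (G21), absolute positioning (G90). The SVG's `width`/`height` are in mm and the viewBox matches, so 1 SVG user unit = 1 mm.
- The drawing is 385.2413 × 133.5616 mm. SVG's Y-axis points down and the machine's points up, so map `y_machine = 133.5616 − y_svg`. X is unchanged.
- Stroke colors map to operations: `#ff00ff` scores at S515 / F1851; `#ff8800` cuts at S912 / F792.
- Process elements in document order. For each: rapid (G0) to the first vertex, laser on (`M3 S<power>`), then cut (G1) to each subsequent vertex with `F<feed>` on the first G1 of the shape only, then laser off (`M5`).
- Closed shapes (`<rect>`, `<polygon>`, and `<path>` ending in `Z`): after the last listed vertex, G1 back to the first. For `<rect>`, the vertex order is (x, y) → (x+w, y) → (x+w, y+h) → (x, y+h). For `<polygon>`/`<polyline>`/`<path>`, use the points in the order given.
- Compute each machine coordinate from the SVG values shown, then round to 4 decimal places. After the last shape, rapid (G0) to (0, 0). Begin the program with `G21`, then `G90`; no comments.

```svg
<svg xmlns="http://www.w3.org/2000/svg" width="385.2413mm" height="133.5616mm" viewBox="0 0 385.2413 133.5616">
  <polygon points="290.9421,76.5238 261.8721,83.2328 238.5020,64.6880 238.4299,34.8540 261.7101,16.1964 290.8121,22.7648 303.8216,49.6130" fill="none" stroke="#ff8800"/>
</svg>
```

G21
G90
G0 X290.9421 Y57.0378
M3 S912
G1 X261.8721 Y50.3288 F792
G1 X238.5020 Y68.8736
G1 X238.4299 Y98.7076
G1 X261.7101 Y117.3652
G1 X290.8121 Y110.7968
G1 X303.8216 Y83.9486
G1 X290.9421 Y57.0378
M5
G0 X0.0000 Y0.0000

1 u = 1 mm; y_m = 133.5616 − y.

[1] `<polygon>` regular polygon, #ff8800→cut S912 F792: (290.9421,57.0378) → (261.8721,50.3288) → (238.5020,68.8736) → (238.4299,98.7076) → (261.7101,117.3652) → (290.8121,110.7968) → (303.8216,83.9486) → (290.9421,57.0378) (closed)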